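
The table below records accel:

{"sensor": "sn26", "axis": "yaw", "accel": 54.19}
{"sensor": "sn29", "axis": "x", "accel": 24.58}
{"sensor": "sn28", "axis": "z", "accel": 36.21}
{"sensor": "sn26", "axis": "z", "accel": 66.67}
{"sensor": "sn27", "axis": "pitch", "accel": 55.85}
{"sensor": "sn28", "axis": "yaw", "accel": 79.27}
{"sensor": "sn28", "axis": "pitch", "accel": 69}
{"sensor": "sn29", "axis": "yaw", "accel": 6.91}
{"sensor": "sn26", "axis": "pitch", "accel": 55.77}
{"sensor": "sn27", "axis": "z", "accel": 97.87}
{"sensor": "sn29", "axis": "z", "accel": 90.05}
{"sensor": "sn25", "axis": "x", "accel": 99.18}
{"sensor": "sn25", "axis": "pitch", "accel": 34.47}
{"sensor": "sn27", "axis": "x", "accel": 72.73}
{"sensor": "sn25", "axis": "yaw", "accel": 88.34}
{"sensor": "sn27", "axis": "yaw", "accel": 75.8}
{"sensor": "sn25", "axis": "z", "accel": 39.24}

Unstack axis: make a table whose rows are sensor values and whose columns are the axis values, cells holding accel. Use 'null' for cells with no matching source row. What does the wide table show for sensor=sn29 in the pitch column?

No long-format row has sensor=sn29 and axis=pitch, so the cell is null.

null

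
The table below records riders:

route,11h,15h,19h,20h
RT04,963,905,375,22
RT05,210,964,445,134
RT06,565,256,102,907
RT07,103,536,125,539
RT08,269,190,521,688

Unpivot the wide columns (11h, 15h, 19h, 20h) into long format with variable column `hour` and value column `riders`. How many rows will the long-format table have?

20

5 route values × 4 melted columns = 20 rows.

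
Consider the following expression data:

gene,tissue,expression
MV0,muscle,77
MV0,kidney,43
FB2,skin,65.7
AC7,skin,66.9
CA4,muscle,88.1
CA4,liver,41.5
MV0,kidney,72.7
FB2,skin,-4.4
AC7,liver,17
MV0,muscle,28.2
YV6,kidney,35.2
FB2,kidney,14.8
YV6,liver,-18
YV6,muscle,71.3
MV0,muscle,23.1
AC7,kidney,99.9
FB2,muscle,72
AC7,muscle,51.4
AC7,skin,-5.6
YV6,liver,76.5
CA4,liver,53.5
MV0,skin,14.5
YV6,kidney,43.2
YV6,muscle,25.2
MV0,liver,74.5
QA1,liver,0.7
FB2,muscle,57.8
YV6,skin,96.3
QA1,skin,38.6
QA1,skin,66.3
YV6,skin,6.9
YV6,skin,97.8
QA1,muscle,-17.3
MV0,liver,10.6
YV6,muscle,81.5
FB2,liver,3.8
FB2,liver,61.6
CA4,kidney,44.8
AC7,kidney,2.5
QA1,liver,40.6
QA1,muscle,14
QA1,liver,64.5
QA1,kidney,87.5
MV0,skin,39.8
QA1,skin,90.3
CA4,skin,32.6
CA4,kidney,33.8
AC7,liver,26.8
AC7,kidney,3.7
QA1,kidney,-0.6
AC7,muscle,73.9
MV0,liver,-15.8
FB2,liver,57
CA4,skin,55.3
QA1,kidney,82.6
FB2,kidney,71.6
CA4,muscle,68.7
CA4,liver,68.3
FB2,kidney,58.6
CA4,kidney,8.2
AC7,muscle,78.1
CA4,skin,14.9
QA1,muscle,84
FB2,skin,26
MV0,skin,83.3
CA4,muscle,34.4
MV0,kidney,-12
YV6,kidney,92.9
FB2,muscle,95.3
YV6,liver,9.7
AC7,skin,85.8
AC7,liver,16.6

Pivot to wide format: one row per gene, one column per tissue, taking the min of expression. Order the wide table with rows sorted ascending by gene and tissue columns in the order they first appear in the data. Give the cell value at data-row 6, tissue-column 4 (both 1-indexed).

-18

With rows sorted ascending by gene, row 6 is gene=YV6. tissue columns in first-appearance order: muscle, kidney, skin, liver; column 4 is liver.
Long rows with gene=YV6, tissue=liver: min(-18, 76.5, 9.7) = -18.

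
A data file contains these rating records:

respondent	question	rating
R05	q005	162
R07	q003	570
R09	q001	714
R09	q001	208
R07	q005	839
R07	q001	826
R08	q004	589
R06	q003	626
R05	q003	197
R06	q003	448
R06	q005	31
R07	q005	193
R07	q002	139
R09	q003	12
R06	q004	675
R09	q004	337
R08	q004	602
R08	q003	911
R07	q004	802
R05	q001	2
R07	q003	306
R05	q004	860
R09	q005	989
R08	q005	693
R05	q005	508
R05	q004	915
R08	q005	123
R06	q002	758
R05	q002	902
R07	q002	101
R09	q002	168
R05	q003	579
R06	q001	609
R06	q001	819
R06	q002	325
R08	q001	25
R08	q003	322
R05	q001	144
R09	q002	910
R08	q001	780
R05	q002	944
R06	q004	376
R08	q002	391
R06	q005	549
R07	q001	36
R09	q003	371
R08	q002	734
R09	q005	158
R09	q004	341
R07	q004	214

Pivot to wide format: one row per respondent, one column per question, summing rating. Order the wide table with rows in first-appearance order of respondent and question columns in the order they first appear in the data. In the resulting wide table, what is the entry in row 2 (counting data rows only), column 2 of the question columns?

876

With rows in first-appearance order of respondent, row 2 is respondent=R07. question columns in first-appearance order: q005, q003, q001, q004, q002; column 2 is q003.
Long rows with respondent=R07, question=q003: 570 + 306 = 876.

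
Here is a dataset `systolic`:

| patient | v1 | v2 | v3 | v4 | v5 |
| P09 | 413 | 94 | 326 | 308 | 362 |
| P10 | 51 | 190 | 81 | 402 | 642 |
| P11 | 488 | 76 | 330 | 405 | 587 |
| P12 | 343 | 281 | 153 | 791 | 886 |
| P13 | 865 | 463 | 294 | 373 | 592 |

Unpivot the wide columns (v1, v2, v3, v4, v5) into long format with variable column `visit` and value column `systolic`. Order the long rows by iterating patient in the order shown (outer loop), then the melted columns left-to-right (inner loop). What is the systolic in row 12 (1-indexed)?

25 rows total (5 × 5). Row 12: index ⌊(12-1)/5⌋ = 2 into patient → P11; (12-1) mod 5 = 1 into the melted columns → v2.
So row 12 is (P11, v2, 76); systolic = 76.

76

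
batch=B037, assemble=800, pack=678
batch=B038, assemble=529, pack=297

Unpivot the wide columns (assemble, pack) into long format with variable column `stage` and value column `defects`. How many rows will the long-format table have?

4

2 batch values × 2 melted columns = 4 rows.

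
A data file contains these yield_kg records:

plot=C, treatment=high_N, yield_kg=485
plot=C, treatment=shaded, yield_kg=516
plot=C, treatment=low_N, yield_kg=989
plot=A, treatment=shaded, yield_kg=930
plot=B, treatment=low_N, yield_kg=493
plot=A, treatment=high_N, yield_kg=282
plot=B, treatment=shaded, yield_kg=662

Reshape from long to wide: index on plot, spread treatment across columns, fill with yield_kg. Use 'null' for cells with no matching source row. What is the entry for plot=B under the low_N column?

493

The long row with plot=B, treatment=low_N has yield_kg=493.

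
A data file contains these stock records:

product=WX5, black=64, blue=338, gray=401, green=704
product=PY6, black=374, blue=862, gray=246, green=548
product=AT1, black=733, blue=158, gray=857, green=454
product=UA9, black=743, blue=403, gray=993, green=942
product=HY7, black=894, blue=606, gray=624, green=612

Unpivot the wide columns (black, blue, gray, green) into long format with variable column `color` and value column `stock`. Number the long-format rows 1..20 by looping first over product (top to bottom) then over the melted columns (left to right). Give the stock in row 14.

20 rows total (5 × 4). Row 14: index ⌊(14-1)/4⌋ = 3 into product → UA9; (14-1) mod 4 = 1 into the melted columns → blue.
So row 14 is (UA9, blue, 403); stock = 403.

403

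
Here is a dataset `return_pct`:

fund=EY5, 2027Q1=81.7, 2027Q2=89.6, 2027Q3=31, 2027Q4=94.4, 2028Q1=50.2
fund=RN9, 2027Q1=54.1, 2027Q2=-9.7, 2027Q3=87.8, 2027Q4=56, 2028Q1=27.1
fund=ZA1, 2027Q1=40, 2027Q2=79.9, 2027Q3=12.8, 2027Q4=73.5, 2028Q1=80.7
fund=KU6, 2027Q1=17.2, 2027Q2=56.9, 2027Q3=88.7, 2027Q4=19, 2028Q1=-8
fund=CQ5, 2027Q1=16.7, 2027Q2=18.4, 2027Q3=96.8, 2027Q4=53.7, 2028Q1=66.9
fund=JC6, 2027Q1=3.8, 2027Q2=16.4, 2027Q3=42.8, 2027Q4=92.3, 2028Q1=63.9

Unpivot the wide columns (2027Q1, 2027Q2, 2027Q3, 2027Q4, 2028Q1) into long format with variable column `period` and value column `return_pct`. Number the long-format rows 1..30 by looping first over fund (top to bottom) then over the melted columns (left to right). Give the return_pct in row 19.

30 rows total (6 × 5). Row 19: index ⌊(19-1)/5⌋ = 3 into fund → KU6; (19-1) mod 5 = 3 into the melted columns → 2027Q4.
So row 19 is (KU6, 2027Q4, 19); return_pct = 19.

19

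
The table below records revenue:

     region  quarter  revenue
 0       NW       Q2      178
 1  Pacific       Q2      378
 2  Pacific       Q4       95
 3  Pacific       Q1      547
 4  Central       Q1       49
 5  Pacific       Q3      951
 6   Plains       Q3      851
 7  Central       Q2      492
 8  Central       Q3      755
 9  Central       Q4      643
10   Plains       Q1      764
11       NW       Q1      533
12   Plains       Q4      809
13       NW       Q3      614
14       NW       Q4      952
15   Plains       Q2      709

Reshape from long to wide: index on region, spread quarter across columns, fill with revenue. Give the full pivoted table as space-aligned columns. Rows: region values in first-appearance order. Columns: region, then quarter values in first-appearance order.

region   Q2   Q4   Q1   Q3 
NW       178  952  533  614
Pacific  378  95   547  951
Central  492  643  49   755
Plains   709  809  764  851

Columns: region plus the 4 distinct quarter values (Q2, Q4, Q1, Q3).
For example, row NW column Q2 takes revenue=178 from the long row (NW, Q2).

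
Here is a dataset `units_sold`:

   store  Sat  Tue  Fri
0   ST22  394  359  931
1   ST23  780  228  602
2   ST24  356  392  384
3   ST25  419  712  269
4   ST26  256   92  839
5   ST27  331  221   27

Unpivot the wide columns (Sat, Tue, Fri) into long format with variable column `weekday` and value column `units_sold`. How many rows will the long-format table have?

18

6 store values × 3 melted columns = 18 rows.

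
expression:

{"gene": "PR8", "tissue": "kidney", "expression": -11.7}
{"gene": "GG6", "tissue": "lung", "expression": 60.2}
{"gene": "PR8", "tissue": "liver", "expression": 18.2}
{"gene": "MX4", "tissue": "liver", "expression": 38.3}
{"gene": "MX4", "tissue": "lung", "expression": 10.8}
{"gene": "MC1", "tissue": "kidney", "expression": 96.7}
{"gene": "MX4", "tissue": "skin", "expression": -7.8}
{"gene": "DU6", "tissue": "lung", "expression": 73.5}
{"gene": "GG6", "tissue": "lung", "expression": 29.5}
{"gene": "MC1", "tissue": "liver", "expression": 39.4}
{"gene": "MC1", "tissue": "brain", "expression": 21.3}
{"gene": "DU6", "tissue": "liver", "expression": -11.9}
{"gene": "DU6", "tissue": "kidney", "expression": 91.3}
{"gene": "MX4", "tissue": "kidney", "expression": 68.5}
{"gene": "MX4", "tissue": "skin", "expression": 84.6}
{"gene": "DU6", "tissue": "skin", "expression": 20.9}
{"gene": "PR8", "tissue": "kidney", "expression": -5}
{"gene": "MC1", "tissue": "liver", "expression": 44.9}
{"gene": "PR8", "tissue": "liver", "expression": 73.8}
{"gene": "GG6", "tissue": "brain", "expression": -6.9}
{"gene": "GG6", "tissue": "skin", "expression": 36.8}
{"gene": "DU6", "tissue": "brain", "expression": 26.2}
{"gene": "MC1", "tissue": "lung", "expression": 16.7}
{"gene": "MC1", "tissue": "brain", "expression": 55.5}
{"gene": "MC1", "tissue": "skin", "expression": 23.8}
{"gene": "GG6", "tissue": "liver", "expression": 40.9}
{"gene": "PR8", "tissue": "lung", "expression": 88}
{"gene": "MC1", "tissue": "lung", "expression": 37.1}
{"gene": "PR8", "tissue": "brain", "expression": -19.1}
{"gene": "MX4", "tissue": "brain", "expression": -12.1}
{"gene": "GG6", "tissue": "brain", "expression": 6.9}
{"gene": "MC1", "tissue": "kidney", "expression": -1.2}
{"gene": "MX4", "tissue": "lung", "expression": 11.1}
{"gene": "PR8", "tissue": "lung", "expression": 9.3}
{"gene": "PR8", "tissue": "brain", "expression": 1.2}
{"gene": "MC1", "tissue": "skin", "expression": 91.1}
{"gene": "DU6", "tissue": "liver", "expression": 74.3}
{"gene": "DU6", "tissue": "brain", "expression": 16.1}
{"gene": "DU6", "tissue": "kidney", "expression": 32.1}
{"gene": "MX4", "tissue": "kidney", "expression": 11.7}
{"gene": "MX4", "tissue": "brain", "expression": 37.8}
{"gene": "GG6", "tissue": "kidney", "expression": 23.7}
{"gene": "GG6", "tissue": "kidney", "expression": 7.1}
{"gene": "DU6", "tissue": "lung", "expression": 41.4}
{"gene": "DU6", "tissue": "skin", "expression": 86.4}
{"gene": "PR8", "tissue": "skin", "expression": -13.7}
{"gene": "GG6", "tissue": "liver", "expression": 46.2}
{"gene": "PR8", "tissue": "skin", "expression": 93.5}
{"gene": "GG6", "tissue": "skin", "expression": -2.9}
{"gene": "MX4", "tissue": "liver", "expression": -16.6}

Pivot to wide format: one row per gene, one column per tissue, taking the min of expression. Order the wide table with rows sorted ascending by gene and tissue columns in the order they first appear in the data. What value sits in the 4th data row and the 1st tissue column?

With rows sorted ascending by gene, row 4 is gene=MX4. tissue columns in first-appearance order: kidney, lung, liver, skin, brain; column 1 is kidney.
Long rows with gene=MX4, tissue=kidney: min(68.5, 11.7) = 11.7.

11.7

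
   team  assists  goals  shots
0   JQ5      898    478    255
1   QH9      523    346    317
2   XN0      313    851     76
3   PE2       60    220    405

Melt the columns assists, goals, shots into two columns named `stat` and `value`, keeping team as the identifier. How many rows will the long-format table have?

12

4 team values × 3 melted columns = 12 rows.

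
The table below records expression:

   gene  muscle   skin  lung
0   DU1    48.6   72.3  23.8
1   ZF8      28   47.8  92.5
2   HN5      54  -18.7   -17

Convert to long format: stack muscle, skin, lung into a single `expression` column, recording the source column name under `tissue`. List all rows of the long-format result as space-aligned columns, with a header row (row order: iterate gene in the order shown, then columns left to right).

gene  tissue  expression
DU1   muscle  48.6      
DU1   skin    72.3      
DU1   lung    23.8      
ZF8   muscle  28        
ZF8   skin    47.8      
ZF8   lung    92.5      
HN5   muscle  54        
HN5   skin    -18.7     
HN5   lung    -17       

Each (gene, column) pair becomes one row: 3 × 3 = 9 rows.
For example, (DU1, muscle) → expression=48.6.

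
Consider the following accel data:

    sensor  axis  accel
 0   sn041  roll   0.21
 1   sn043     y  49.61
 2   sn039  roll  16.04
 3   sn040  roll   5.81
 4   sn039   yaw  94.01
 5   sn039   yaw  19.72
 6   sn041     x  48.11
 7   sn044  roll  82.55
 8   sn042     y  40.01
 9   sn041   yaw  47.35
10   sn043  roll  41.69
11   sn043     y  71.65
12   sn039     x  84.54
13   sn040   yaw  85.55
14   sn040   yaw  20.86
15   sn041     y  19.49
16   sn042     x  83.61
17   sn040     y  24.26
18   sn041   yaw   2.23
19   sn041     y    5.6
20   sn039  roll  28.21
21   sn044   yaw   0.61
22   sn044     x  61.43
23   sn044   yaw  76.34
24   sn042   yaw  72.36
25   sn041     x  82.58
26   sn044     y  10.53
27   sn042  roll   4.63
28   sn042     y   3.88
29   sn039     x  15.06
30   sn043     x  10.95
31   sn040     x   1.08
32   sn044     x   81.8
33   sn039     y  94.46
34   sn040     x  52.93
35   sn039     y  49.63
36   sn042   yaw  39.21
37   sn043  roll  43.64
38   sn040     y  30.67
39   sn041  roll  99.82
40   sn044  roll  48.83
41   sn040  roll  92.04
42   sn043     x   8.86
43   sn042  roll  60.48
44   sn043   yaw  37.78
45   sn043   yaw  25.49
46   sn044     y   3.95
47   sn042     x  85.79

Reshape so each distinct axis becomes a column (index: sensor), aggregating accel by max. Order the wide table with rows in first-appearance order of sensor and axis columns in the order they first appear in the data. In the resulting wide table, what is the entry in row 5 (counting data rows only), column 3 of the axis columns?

76.34

With rows in first-appearance order of sensor, row 5 is sensor=sn044. axis columns in first-appearance order: roll, y, yaw, x; column 3 is yaw.
Long rows with sensor=sn044, axis=yaw: max(0.61, 76.34) = 76.34.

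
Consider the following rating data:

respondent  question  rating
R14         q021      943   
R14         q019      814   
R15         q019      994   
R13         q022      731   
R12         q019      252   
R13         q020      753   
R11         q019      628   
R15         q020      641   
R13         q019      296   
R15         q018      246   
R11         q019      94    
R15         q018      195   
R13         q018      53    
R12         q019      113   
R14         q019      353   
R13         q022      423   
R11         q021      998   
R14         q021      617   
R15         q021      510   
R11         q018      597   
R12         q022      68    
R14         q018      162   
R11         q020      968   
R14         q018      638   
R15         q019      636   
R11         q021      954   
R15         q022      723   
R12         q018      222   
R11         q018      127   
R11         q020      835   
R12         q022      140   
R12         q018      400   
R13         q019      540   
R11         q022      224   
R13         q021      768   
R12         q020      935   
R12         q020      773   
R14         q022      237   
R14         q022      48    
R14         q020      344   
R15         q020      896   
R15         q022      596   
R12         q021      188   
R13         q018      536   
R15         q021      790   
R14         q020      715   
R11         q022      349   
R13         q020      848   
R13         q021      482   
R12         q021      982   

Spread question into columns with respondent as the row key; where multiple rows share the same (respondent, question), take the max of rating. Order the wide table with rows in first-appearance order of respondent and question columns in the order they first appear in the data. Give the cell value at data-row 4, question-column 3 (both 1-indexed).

140

With rows in first-appearance order of respondent, row 4 is respondent=R12. question columns in first-appearance order: q021, q019, q022, q020, q018; column 3 is q022.
Long rows with respondent=R12, question=q022: max(68, 140) = 140.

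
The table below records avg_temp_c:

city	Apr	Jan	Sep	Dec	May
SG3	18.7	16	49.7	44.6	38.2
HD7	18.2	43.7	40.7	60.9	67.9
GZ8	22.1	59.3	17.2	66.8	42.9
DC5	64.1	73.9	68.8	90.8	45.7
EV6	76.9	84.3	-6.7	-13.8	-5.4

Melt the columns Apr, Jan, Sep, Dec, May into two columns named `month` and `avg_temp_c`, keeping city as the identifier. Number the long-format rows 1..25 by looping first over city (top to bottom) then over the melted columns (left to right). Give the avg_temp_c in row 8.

25 rows total (5 × 5). Row 8: index ⌊(8-1)/5⌋ = 1 into city → HD7; (8-1) mod 5 = 2 into the melted columns → Sep.
So row 8 is (HD7, Sep, 40.7); avg_temp_c = 40.7.

40.7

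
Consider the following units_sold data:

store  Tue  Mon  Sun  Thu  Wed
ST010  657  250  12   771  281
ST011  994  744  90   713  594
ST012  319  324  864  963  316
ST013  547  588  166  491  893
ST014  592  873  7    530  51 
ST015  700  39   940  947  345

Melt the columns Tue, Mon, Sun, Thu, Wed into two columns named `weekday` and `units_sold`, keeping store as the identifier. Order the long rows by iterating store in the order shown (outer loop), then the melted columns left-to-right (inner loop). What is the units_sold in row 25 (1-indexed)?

30 rows total (6 × 5). Row 25: index ⌊(25-1)/5⌋ = 4 into store → ST014; (25-1) mod 5 = 4 into the melted columns → Wed.
So row 25 is (ST014, Wed, 51); units_sold = 51.

51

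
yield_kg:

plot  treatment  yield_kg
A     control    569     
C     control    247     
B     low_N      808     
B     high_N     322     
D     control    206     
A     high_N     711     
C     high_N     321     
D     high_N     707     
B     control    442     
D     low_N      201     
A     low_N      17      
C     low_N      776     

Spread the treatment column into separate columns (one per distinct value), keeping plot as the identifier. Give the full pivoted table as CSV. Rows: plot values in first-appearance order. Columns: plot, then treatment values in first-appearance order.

Columns: plot plus the 3 distinct treatment values (control, low_N, high_N).
For example, row A column control takes yield_kg=569 from the long row (A, control).

plot,control,low_N,high_N
A,569,17,711
C,247,776,321
B,442,808,322
D,206,201,707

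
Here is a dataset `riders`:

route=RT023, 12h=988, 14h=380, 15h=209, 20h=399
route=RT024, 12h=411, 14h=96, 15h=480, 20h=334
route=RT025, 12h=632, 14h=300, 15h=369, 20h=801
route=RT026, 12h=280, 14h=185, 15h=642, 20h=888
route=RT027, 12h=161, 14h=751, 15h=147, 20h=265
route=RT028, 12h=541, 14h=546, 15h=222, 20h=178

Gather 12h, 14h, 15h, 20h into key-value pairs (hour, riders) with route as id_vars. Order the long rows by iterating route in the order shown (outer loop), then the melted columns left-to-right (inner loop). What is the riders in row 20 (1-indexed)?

24 rows total (6 × 4). Row 20: index ⌊(20-1)/4⌋ = 4 into route → RT027; (20-1) mod 4 = 3 into the melted columns → 20h.
So row 20 is (RT027, 20h, 265); riders = 265.

265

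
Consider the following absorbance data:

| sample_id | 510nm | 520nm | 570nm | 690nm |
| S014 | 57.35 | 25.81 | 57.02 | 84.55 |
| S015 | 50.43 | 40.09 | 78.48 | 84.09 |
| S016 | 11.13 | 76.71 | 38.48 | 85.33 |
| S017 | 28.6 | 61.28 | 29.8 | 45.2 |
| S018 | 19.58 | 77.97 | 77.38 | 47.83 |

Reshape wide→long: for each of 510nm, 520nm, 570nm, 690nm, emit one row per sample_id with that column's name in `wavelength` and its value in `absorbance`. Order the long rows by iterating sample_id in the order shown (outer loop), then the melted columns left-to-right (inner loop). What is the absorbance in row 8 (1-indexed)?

84.09

20 rows total (5 × 4). Row 8: index ⌊(8-1)/4⌋ = 1 into sample_id → S015; (8-1) mod 4 = 3 into the melted columns → 690nm.
So row 8 is (S015, 690nm, 84.09); absorbance = 84.09.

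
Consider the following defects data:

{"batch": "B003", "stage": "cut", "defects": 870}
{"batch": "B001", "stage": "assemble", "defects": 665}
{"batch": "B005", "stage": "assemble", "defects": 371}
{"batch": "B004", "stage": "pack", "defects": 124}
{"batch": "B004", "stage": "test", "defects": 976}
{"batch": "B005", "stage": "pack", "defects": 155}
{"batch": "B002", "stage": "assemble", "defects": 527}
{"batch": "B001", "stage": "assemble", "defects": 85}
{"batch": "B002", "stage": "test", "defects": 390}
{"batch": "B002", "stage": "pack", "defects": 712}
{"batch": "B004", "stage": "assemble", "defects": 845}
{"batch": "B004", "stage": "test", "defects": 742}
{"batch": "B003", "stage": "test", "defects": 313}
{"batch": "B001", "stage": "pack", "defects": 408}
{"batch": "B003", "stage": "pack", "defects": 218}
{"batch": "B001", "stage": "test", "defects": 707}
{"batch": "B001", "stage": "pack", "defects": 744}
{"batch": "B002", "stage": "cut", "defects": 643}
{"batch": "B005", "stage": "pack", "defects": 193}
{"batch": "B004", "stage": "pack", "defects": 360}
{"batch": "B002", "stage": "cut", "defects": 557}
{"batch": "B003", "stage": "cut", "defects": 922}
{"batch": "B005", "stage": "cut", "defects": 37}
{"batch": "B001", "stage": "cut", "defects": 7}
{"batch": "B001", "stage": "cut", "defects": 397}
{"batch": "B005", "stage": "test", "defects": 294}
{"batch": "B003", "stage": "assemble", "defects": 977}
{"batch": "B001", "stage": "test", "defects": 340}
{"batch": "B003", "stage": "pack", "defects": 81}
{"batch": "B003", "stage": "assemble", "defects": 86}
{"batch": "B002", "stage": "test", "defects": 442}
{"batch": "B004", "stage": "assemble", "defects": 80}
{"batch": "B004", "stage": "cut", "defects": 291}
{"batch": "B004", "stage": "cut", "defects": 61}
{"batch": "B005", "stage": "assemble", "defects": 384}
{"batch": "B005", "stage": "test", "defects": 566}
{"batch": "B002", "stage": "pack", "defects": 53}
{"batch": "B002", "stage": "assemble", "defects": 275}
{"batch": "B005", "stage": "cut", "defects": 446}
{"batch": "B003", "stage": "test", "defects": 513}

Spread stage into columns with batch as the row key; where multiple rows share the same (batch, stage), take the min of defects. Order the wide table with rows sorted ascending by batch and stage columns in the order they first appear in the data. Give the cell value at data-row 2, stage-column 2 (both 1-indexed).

275

With rows sorted ascending by batch, row 2 is batch=B002. stage columns in first-appearance order: cut, assemble, pack, test; column 2 is assemble.
Long rows with batch=B002, stage=assemble: min(527, 275) = 275.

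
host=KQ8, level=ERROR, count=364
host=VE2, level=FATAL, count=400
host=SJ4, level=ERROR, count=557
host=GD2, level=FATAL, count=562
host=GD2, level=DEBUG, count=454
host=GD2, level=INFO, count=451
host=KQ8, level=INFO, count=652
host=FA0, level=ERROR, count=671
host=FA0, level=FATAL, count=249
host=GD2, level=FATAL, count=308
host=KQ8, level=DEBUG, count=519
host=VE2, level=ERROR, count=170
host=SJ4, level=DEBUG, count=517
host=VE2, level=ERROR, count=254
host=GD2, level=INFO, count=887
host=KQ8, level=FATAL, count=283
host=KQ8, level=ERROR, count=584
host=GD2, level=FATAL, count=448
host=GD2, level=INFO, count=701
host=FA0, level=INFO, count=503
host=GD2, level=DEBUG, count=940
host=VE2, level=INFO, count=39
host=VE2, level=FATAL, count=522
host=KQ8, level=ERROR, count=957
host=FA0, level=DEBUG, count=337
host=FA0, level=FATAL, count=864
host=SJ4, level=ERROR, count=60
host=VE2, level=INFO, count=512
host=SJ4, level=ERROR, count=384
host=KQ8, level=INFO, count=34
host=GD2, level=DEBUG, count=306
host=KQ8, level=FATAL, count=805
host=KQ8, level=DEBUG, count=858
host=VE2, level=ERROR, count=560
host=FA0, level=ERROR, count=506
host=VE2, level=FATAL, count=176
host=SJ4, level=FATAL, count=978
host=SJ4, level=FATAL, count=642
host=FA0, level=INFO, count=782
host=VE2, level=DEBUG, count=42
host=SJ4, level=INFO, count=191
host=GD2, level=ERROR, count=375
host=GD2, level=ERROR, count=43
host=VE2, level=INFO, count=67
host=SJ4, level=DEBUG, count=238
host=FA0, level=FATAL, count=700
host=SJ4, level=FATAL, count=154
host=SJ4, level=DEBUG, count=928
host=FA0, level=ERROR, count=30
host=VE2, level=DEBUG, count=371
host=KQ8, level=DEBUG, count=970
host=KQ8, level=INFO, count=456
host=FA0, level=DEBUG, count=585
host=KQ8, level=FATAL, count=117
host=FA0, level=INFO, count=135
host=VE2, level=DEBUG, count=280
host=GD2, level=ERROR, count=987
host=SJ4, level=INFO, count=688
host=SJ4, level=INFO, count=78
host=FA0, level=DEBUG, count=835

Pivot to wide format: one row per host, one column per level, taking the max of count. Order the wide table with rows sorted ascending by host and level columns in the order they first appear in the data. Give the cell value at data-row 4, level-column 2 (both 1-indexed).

978

With rows sorted ascending by host, row 4 is host=SJ4. level columns in first-appearance order: ERROR, FATAL, DEBUG, INFO; column 2 is FATAL.
Long rows with host=SJ4, level=FATAL: max(978, 642, 154) = 978.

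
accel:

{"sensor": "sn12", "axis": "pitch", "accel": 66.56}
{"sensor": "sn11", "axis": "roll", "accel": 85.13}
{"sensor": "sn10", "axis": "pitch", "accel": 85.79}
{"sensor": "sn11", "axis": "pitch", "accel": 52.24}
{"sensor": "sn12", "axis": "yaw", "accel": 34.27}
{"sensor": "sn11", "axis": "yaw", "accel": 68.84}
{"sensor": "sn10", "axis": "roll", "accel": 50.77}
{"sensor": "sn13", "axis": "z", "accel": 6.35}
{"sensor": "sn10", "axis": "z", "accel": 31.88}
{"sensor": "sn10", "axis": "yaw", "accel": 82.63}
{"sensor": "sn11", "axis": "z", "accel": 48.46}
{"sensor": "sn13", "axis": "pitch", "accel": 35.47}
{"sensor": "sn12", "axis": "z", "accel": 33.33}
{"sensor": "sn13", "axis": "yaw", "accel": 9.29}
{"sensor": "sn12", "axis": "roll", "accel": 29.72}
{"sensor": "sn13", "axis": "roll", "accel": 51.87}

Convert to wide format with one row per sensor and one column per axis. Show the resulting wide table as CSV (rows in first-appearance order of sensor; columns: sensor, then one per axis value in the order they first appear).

Columns: sensor plus the 4 distinct axis values (pitch, roll, yaw, z).
For example, row sn12 column pitch takes accel=66.56 from the long row (sn12, pitch).

sensor,pitch,roll,yaw,z
sn12,66.56,29.72,34.27,33.33
sn11,52.24,85.13,68.84,48.46
sn10,85.79,50.77,82.63,31.88
sn13,35.47,51.87,9.29,6.35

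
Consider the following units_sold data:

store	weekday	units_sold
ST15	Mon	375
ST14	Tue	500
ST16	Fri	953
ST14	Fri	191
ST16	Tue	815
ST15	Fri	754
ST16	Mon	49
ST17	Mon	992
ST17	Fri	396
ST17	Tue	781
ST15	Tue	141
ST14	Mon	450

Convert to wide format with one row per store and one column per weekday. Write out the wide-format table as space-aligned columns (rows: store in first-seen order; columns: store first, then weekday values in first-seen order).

store  Mon  Tue  Fri
ST15   375  141  754
ST14   450  500  191
ST16   49   815  953
ST17   992  781  396

Columns: store plus the 3 distinct weekday values (Mon, Tue, Fri).
For example, row ST15 column Mon takes units_sold=375 from the long row (ST15, Mon).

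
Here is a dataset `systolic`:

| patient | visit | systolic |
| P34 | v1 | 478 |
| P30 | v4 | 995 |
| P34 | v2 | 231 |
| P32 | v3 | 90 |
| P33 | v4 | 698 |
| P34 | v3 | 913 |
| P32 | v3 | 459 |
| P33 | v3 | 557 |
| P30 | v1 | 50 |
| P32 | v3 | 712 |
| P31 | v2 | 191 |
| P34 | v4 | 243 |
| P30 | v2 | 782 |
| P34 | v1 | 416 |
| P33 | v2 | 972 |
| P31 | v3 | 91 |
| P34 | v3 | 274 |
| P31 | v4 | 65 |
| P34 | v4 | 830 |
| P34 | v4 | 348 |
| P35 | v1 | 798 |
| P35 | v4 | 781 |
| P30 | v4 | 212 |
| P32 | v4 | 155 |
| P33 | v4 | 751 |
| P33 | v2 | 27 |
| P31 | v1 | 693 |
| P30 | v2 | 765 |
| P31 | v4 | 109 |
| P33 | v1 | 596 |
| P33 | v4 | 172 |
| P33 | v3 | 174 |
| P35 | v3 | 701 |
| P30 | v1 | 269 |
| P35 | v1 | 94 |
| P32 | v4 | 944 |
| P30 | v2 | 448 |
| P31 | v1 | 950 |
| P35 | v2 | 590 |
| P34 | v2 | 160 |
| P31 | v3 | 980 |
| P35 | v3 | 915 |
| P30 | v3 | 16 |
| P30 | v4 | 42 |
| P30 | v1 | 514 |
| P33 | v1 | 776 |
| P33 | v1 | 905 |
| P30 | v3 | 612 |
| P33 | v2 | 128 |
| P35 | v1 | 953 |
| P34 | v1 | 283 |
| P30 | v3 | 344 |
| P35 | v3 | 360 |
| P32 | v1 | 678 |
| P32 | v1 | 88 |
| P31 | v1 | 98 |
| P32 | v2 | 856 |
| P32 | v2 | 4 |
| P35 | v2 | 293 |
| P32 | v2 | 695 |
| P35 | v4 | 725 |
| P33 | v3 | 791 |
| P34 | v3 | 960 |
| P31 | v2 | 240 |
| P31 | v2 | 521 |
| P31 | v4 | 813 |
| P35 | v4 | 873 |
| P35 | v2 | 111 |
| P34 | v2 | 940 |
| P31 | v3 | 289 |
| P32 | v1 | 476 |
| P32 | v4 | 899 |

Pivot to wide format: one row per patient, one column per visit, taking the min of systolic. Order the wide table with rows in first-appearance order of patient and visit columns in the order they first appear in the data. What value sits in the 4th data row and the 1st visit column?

With rows in first-appearance order of patient, row 4 is patient=P33. visit columns in first-appearance order: v1, v4, v2, v3; column 1 is v1.
Long rows with patient=P33, visit=v1: min(596, 776, 905) = 596.

596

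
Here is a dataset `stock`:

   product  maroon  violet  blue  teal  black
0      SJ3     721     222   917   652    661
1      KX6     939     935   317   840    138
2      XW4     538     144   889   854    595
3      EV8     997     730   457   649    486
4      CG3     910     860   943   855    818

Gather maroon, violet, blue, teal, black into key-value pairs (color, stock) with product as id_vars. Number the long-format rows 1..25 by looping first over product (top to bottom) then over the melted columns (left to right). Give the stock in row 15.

595

25 rows total (5 × 5). Row 15: index ⌊(15-1)/5⌋ = 2 into product → XW4; (15-1) mod 5 = 4 into the melted columns → black.
So row 15 is (XW4, black, 595); stock = 595.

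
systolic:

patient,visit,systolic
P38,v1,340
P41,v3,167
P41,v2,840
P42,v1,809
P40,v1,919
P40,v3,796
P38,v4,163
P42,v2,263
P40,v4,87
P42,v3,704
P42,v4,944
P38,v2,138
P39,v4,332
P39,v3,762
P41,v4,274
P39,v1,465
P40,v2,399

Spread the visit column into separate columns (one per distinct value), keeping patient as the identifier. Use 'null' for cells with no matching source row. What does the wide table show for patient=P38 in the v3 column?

No long-format row has patient=P38 and visit=v3, so the cell is null.

null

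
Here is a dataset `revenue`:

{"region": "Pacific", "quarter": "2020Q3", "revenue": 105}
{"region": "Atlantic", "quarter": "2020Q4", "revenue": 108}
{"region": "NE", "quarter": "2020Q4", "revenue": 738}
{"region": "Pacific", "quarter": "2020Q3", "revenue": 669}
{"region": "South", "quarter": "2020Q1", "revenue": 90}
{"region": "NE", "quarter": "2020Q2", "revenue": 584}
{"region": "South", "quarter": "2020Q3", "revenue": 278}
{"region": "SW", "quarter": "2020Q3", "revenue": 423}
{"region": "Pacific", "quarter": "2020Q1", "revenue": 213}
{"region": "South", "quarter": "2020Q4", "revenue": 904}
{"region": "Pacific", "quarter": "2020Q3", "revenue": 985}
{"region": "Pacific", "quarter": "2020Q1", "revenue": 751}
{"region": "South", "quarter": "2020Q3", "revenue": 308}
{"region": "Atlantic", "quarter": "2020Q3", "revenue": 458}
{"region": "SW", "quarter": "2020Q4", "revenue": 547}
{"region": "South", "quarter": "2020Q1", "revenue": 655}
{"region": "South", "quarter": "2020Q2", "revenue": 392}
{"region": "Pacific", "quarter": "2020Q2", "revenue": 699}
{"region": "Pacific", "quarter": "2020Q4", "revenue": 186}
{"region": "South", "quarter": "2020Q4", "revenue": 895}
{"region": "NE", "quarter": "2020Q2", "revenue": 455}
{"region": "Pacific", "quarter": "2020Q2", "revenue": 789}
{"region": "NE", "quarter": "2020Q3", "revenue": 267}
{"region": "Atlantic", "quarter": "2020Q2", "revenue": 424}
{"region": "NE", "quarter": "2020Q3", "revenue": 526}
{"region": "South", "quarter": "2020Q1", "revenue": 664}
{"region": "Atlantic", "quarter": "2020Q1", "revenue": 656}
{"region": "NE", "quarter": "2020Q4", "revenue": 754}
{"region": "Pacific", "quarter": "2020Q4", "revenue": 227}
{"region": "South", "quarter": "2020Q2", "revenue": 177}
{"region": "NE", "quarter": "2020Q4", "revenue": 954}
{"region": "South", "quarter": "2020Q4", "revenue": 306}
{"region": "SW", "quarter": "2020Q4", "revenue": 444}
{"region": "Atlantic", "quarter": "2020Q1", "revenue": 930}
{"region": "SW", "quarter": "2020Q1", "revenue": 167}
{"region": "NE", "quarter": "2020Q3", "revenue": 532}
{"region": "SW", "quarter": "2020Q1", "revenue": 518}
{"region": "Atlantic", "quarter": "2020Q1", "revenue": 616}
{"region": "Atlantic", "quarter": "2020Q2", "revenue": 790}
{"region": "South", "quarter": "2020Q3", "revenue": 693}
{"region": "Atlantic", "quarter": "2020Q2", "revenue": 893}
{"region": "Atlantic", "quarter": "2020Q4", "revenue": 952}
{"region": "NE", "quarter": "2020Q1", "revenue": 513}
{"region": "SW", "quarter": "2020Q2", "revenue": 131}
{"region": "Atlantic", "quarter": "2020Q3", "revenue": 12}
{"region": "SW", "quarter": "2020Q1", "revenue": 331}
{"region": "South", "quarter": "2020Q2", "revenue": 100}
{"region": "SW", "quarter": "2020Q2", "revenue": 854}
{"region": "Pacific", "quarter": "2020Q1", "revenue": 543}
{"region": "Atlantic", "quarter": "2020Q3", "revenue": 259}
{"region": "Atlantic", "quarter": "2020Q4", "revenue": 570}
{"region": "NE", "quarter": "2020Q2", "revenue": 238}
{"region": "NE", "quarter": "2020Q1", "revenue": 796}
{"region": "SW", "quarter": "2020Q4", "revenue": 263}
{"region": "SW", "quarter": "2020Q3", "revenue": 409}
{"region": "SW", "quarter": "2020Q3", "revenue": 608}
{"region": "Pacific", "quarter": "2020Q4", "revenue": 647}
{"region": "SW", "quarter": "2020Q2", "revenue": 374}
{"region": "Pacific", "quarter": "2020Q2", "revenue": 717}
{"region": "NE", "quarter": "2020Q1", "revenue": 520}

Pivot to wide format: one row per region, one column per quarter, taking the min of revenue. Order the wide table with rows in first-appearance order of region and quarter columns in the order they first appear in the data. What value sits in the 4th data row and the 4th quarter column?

With rows in first-appearance order of region, row 4 is region=South. quarter columns in first-appearance order: 2020Q3, 2020Q4, 2020Q1, 2020Q2; column 4 is 2020Q2.
Long rows with region=South, quarter=2020Q2: min(392, 177, 100) = 100.

100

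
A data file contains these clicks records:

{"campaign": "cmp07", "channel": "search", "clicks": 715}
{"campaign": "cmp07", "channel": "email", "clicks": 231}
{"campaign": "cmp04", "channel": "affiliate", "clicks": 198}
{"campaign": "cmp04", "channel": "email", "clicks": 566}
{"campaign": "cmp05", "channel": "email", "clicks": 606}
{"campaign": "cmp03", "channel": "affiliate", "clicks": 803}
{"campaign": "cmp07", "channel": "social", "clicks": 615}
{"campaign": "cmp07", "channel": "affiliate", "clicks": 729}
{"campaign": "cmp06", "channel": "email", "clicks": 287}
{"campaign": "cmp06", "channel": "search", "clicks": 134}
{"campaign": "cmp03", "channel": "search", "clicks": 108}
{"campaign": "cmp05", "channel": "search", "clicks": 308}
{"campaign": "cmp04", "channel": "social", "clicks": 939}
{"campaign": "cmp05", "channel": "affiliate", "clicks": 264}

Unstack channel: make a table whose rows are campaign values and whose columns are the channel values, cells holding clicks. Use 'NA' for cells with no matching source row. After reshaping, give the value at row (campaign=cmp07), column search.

The long row with campaign=cmp07, channel=search has clicks=715.

715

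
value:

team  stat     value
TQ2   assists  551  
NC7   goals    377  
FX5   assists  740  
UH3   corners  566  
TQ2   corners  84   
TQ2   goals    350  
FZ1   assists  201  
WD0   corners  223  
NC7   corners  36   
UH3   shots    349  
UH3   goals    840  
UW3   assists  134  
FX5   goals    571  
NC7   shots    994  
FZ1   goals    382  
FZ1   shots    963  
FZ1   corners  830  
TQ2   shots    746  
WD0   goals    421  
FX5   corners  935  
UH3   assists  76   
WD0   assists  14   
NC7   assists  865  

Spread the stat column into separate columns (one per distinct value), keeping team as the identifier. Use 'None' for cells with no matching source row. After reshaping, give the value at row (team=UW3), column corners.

None

No long-format row has team=UW3 and stat=corners, so the cell is None.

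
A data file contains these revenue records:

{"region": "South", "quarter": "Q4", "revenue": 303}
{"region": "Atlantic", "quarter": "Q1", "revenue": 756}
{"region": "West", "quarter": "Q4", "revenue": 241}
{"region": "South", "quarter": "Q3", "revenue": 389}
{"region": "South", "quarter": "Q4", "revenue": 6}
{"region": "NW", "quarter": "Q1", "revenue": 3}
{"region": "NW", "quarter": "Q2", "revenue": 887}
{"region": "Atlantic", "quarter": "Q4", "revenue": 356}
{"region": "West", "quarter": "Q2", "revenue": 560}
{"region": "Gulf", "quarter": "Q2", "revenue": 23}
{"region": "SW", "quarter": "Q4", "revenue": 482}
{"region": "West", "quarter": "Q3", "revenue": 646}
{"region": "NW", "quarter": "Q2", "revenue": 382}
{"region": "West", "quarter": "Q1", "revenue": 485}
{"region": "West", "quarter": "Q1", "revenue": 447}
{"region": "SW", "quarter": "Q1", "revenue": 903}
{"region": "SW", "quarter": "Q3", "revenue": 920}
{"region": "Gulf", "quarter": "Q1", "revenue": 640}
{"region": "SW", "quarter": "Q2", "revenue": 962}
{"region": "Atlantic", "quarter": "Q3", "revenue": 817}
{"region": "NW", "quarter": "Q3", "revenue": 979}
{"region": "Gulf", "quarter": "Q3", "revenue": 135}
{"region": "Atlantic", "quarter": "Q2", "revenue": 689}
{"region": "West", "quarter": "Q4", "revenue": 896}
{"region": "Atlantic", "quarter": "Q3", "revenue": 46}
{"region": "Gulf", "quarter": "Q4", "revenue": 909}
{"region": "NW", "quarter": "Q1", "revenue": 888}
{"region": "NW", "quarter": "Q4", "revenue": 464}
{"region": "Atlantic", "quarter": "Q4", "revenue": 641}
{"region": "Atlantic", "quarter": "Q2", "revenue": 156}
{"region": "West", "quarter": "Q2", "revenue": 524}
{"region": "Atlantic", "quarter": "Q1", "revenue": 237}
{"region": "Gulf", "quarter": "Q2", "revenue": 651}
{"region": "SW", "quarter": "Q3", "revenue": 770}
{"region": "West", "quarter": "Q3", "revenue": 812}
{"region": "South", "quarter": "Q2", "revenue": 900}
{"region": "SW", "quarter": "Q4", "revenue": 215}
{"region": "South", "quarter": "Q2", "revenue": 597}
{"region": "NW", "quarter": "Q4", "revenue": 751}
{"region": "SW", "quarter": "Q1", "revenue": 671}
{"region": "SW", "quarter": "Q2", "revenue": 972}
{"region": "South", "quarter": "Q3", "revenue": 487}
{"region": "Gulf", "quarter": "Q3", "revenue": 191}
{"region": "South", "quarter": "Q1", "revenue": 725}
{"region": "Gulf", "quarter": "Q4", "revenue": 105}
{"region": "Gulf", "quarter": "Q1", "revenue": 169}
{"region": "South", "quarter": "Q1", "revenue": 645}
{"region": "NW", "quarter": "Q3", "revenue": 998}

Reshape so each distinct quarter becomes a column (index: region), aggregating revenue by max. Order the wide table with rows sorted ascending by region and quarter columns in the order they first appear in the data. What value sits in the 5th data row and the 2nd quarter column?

725

With rows sorted ascending by region, row 5 is region=South. quarter columns in first-appearance order: Q4, Q1, Q3, Q2; column 2 is Q1.
Long rows with region=South, quarter=Q1: max(725, 645) = 725.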